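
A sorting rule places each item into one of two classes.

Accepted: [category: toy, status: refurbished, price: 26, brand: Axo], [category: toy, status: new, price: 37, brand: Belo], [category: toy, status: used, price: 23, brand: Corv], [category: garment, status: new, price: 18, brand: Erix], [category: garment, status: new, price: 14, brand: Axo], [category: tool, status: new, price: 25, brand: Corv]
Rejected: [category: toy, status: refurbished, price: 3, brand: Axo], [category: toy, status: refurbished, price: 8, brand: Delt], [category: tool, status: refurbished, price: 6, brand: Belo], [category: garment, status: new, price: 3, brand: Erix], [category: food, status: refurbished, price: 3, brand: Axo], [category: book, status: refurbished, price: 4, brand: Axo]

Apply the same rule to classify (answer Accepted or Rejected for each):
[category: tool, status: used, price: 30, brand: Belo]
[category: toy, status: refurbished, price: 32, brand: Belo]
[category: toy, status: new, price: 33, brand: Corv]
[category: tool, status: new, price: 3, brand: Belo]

'Accepted' ⟺ price ≥ 14.
[category: tool, status: used, price: 30, brand: Belo]: price = 30, qualifies → Accepted. [category: toy, status: refurbished, price: 32, brand: Belo]: price = 32, qualifies → Accepted. [category: toy, status: new, price: 33, brand: Corv]: price = 33, qualifies → Accepted. [category: tool, status: new, price: 3, brand: Belo]: price = 3, does not pass → Rejected.

Accepted, Accepted, Accepted, Rejected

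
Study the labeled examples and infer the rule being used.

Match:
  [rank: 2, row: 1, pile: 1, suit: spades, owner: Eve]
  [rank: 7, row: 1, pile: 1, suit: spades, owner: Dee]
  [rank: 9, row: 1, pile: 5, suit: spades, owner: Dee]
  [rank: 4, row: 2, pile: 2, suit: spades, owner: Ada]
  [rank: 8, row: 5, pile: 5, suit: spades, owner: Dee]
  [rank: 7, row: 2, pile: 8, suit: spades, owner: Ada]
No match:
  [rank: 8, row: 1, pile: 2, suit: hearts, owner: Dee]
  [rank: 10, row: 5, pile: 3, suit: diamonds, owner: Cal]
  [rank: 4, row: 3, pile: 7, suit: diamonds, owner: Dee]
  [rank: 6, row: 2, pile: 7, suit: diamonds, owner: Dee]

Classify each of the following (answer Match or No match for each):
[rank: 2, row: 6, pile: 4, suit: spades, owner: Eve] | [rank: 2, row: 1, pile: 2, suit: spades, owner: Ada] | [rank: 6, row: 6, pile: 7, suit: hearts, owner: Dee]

'Match' ⟺ suit is spades.
Match: [rank: 2, row: 6, pile: 4, suit: spades, owner: Eve], since suit is spades. Match: [rank: 2, row: 1, pile: 2, suit: spades, owner: Ada], since suit is spades. No match: [rank: 6, row: 6, pile: 7, suit: hearts, owner: Dee], since suit is hearts.

Match, Match, No match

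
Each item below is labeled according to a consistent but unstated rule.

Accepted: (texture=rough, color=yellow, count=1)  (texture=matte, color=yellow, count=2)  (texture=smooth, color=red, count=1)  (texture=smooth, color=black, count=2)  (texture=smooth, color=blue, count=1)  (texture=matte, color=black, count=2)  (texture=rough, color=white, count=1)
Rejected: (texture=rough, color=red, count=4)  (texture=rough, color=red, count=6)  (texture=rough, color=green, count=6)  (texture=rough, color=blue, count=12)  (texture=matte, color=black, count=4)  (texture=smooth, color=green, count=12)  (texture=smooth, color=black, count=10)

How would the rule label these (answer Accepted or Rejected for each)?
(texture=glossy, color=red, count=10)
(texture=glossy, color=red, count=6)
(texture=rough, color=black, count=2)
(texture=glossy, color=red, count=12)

The classifier is using: count ≤ 2.
(texture=glossy, color=red, count=10): Rejected (count = 10). (texture=glossy, color=red, count=6): Rejected (count = 6). (texture=rough, color=black, count=2): Accepted (count = 2). (texture=glossy, color=red, count=12): Rejected (count = 12).

Rejected, Rejected, Accepted, Rejected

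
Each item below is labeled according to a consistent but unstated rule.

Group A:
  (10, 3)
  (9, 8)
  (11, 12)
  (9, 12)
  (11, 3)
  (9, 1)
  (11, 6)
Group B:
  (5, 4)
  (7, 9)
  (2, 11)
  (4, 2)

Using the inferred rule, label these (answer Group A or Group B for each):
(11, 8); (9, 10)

Group A, Group A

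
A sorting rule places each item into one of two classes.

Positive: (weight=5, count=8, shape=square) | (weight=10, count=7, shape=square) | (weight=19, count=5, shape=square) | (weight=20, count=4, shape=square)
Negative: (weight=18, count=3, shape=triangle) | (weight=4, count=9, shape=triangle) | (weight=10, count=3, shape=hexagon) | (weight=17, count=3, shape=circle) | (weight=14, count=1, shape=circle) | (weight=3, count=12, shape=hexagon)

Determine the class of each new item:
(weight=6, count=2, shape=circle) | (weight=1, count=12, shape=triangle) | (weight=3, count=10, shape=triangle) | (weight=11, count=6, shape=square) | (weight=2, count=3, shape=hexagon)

Negative, Negative, Negative, Positive, Negative

Checking candidate rules against both groups, what survives is: shape is square.
(weight=6, count=2, shape=circle) → shape is circle → Negative. (weight=1, count=12, shape=triangle) → shape is triangle → Negative. (weight=3, count=10, shape=triangle) → shape is triangle → Negative. (weight=11, count=6, shape=square) → shape is square → Positive. (weight=2, count=3, shape=hexagon) → shape is hexagon → Negative.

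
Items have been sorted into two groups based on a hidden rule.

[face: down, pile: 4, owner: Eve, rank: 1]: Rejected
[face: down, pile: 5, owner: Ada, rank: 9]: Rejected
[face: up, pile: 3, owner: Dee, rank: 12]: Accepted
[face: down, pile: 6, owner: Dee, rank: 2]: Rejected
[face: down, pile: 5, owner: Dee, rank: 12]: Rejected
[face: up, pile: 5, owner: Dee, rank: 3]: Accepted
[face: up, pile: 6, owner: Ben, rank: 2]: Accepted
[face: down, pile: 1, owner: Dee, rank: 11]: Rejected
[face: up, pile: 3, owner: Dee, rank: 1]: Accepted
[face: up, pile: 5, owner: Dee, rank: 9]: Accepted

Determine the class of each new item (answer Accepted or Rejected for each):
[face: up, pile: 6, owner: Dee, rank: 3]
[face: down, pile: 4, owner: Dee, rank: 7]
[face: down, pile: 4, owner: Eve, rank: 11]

The classifier is using: face is up.
[face: up, pile: 6, owner: Dee, rank: 3] — face is up, hence Accepted. [face: down, pile: 4, owner: Dee, rank: 7] — face is down, hence Rejected. [face: down, pile: 4, owner: Eve, rank: 11] — face is down, hence Rejected.

Accepted, Rejected, Rejected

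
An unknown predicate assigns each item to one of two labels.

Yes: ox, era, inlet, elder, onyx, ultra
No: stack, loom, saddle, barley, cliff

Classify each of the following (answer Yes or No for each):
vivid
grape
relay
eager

No, No, No, Yes

The classifier is using: starts with a vowel.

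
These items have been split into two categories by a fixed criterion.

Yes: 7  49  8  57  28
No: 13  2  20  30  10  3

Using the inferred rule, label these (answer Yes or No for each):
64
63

Rule: digit sum ≥ 5. This holds for each 'Yes' example and fails for each 'No' one.

Yes, Yes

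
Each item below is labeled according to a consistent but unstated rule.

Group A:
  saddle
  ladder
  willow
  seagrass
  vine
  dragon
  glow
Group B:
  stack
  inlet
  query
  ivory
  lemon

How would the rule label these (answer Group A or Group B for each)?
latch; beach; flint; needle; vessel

Group B, Group B, Group B, Group A, Group A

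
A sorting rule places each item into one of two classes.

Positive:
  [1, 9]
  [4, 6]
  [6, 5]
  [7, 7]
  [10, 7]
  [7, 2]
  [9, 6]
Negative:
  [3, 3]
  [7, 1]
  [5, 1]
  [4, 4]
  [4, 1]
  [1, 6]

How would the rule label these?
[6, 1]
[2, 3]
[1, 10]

Negative, Negative, Positive

The rule appears to be: sum ≥ 9.
Negative: [6, 1], since 6+1 = 7. Negative: [2, 3], since 2+3 = 5. Positive: [1, 10], since 1+10 = 11.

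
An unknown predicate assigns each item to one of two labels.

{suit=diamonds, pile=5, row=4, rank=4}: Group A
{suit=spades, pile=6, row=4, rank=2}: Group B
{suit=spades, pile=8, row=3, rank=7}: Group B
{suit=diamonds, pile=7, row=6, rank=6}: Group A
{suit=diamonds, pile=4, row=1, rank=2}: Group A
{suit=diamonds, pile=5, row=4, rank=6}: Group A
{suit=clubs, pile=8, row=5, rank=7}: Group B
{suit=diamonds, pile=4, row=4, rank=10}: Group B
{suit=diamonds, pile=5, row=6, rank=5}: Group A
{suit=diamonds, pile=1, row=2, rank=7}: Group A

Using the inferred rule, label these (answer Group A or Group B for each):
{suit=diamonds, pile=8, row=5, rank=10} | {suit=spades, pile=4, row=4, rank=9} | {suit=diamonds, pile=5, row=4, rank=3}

Every 'Group A' example satisfies: suit is diamonds AND rank ≤ 7. None of the 'Group B' examples do.

Group B, Group B, Group A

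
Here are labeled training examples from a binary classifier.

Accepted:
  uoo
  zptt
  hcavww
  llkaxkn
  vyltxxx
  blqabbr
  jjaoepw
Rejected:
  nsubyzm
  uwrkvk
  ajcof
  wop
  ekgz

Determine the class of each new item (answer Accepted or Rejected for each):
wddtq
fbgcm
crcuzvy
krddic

The distinguishing property — has a double letter — holds for all the 'Accepted' cases and none of the 'Rejected' cases.
wddtq → 'dd' doubled → Accepted.
fbgcm → no doubled letter → Rejected.
crcuzvy → no doubled letter → Rejected.
krddic → 'dd' doubled → Accepted.

Accepted, Rejected, Rejected, Accepted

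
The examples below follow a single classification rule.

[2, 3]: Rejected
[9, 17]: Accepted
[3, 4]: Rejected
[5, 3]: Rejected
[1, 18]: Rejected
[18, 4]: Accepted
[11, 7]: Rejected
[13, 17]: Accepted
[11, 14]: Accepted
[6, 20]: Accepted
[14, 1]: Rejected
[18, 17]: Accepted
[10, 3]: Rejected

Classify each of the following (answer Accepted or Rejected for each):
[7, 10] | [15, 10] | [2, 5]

Rejected, Accepted, Rejected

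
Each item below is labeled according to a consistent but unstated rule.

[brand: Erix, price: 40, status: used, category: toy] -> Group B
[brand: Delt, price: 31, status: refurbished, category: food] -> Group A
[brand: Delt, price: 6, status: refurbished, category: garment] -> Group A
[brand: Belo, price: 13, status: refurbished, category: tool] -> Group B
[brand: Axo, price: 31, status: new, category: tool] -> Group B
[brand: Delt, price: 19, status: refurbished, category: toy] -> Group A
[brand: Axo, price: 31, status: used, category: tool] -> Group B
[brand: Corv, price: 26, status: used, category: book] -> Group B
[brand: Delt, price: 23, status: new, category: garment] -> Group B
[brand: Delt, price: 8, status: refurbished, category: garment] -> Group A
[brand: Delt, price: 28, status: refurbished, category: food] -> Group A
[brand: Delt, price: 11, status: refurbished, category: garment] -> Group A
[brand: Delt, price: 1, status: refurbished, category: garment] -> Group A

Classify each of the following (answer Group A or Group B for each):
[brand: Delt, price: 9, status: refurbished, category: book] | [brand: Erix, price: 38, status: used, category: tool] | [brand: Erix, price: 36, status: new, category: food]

Group A, Group B, Group B

A rule that fits every label: status is refurbished AND brand is Delt — true of each 'Group A' example, false of each 'Group B' one.
Group A: [brand: Delt, price: 9, status: refurbished, category: book], since status is refurbished, brand is Delt.
Group B: [brand: Erix, price: 38, status: used, category: tool], since status is used, brand is Erix.
Group B: [brand: Erix, price: 36, status: new, category: food], since status is new, brand is Erix.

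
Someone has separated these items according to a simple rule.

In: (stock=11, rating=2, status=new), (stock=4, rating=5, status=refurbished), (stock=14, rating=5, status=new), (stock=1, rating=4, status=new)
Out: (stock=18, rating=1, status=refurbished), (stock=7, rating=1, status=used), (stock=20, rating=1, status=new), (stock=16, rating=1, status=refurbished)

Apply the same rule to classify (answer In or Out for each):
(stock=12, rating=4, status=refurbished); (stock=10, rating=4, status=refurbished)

The simplest hypothesis consistent with all the labels is: rating ≥ 2.
In: (stock=12, rating=4, status=refurbished), since rating = 4.
In: (stock=10, rating=4, status=refurbished), since rating = 4.

In, In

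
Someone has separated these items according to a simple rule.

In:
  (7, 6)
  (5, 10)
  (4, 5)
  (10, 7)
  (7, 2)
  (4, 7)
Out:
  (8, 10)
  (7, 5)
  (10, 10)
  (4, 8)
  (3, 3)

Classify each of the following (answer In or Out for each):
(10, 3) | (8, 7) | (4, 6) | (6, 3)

In, In, Out, In

One predicate separates the groups cleanly: sum is odd.
(10, 3): 10+3 = 13, has this property → In.
(8, 7): 8+7 = 15, has this property → In.
(4, 6): 4+6 = 10, does not satisfy this → Out.
(6, 3): 6+3 = 9, has this property → In.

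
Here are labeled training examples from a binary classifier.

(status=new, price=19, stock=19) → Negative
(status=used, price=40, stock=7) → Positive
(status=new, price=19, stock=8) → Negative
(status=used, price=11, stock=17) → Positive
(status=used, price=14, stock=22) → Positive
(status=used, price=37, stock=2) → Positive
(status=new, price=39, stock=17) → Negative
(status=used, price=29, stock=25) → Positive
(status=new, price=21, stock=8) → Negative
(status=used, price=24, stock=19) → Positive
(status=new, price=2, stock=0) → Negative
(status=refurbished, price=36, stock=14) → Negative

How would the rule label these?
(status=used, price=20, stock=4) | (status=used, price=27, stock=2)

Positive, Positive

The rule appears to be: status is used.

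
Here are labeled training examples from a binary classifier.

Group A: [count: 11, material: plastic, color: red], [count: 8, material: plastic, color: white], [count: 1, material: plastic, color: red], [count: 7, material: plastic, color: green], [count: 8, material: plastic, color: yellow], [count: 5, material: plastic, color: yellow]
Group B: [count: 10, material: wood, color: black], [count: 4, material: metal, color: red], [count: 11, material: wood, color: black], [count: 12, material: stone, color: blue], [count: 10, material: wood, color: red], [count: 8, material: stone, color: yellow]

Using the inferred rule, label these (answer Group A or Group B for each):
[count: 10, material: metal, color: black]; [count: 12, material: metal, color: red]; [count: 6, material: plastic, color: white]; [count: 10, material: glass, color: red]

The rule appears to be: material is plastic.
[count: 10, material: metal, color: black] — material is metal, hence Group B. [count: 12, material: metal, color: red] — material is metal, hence Group B. [count: 6, material: plastic, color: white] — material is plastic, hence Group A. [count: 10, material: glass, color: red] — material is glass, hence Group B.

Group B, Group B, Group A, Group B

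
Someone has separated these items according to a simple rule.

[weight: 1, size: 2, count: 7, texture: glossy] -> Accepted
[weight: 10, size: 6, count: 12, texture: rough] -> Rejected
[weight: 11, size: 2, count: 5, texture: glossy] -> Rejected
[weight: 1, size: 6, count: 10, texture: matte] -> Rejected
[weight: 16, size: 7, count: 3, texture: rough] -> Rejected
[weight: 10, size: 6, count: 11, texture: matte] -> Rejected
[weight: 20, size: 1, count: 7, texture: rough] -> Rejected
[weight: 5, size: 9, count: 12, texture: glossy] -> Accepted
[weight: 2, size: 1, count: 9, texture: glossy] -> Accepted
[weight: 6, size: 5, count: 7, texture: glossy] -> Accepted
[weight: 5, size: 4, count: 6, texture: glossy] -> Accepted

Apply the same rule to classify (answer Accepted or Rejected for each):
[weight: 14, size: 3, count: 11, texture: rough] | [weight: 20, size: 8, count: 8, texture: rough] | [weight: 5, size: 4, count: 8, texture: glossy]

Rejected, Rejected, Accepted

One predicate separates the groups cleanly: texture is glossy AND count ≥ 6.
[weight: 14, size: 3, count: 11, texture: rough] → texture is rough, count = 11 → Rejected. [weight: 20, size: 8, count: 8, texture: rough] → texture is rough, count = 8 → Rejected. [weight: 5, size: 4, count: 8, texture: glossy] → texture is glossy, count = 8 → Accepted.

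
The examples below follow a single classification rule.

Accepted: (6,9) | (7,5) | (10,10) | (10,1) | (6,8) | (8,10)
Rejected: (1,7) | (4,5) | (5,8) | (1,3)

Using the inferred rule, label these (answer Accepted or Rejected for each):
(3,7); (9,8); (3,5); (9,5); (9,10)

Rejected, Accepted, Rejected, Accepted, Accepted

All 'Accepted' examples share one property — first ≥ 6 — and every 'Rejected' example lacks it.
Rejected: (3,7), since first 3.
Accepted: (9,8), since first 9.
Rejected: (3,5), since first 3.
Accepted: (9,5), since first 9.
Accepted: (9,10), since first 9.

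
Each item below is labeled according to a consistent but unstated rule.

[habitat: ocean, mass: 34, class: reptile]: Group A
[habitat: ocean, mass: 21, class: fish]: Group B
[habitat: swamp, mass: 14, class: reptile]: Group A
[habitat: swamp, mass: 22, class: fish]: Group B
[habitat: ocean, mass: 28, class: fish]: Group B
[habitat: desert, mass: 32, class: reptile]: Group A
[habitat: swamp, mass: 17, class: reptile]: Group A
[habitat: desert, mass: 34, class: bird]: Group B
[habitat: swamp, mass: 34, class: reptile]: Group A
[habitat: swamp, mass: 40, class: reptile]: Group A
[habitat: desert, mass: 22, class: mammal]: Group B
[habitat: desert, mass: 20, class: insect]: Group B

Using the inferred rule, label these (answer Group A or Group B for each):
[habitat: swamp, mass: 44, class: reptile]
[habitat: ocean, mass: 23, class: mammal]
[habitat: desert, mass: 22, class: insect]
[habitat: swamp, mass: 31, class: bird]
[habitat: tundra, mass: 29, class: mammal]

The distinguishing property — class is reptile — holds for all the 'Group A' cases and none of the 'Group B' cases.

Group A, Group B, Group B, Group B, Group B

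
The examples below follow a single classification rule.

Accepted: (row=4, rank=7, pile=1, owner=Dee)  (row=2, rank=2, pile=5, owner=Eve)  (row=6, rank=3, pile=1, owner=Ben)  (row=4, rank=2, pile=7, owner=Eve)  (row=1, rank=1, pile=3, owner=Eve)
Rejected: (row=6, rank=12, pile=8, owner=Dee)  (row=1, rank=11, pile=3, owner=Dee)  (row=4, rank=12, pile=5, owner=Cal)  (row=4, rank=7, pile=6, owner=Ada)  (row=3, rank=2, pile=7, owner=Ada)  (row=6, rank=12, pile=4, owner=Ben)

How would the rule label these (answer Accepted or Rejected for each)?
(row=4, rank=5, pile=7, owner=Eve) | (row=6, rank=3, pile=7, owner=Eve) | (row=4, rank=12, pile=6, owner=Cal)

The pattern is that an item is 'Accepted' exactly when: owner is Eve OR pile = 1.
(row=4, rank=5, pile=7, owner=Eve): owner is Eve, pile = 7, matches → Accepted.
(row=6, rank=3, pile=7, owner=Eve): owner is Eve, pile = 7, matches → Accepted.
(row=4, rank=12, pile=6, owner=Cal): owner is Cal, pile = 6, fails the rule → Rejected.

Accepted, Accepted, Rejected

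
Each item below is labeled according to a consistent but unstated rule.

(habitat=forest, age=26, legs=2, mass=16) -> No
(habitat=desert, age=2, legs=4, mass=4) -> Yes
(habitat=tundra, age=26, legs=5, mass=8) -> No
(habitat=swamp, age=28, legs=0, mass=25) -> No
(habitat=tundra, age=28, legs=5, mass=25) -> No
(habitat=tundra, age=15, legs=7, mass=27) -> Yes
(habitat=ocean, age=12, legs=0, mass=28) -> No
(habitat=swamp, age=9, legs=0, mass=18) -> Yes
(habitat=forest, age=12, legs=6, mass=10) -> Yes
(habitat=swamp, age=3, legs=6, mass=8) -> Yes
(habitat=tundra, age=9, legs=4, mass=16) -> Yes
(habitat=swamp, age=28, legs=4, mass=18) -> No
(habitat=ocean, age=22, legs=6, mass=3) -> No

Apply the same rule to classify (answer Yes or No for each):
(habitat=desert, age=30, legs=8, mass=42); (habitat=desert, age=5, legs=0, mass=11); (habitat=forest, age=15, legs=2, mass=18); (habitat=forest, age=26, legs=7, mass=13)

'Yes' ⟺ age ≤ 15 AND mass ≤ 27.

No, Yes, Yes, No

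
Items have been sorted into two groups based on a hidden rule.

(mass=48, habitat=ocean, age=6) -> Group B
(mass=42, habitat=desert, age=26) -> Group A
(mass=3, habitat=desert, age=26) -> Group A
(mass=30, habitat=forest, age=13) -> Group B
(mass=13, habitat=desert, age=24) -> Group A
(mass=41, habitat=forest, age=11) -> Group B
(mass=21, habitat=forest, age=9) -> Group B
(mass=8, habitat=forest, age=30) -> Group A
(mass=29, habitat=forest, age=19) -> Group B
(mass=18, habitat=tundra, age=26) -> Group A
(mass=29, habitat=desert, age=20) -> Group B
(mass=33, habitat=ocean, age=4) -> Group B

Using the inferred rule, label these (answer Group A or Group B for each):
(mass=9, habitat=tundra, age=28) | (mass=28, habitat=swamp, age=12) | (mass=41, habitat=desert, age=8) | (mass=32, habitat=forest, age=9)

Group A, Group B, Group B, Group B

The common property of the 'Group A' items is: age ≥ 24. No 'Group B' item has it.
(mass=9, habitat=tundra, age=28): age = 28 — has this property, so Group A. (mass=28, habitat=swamp, age=12): age = 12 — does not satisfy this, so Group B. (mass=41, habitat=desert, age=8): age = 8 — does not satisfy this, so Group B. (mass=32, habitat=forest, age=9): age = 9 — does not satisfy this, so Group B.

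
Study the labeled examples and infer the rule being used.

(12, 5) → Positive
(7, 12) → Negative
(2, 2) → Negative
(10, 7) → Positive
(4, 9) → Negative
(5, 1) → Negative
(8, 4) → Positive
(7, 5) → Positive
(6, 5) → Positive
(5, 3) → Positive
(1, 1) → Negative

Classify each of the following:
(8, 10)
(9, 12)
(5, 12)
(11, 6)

Rule: first > second AND sum ≥ 8. This holds for each 'Positive' example and fails for each 'Negative' one.
(8, 10): 8 < 10, 8+10 = 18, doesn't qualify → Negative.
(9, 12): 9 < 12, 9+12 = 21, doesn't qualify → Negative.
(5, 12): 5 < 12, 5+12 = 17, doesn't qualify → Negative.
(11, 6): 11 > 6, 11+6 = 17, meets the rule → Positive.

Negative, Negative, Negative, Positive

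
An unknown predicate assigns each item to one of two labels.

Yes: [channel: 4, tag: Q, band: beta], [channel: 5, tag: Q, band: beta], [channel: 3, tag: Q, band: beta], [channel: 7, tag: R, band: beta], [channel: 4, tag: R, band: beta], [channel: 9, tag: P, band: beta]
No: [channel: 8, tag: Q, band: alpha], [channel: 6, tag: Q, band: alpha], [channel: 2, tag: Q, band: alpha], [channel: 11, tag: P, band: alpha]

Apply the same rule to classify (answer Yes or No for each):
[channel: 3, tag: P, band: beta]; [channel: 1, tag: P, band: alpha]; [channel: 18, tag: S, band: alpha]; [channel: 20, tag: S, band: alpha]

Rule: band is beta. This holds for each 'Yes' example and fails for each 'No' one.
Yes: [channel: 3, tag: P, band: beta], since band is beta. No: [channel: 1, tag: P, band: alpha], since band is alpha. No: [channel: 18, tag: S, band: alpha], since band is alpha. No: [channel: 20, tag: S, band: alpha], since band is alpha.

Yes, No, No, No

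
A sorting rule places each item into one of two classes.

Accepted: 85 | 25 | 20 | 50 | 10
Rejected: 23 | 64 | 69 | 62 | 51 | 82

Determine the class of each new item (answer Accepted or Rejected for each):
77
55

The common property of the 'Accepted' items is: multiple of 5. No 'Rejected' item has it.
77: Rejected (77 = 5·15 + 2).
55: Accepted (55 = 5·11).

Rejected, Accepted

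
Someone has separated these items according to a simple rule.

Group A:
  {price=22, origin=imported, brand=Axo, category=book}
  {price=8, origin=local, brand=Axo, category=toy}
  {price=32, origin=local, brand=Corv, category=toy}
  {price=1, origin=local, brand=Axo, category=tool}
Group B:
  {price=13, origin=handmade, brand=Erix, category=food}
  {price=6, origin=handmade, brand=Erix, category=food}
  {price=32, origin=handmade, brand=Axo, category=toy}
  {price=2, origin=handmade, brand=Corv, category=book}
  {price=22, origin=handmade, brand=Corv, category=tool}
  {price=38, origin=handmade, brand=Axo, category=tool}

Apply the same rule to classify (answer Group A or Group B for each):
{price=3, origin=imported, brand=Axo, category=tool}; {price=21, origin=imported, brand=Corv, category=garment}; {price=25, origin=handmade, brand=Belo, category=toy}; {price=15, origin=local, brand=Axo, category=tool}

Group A, Group A, Group B, Group A

All 'Group A' examples share one property — origin is not handmade — and every 'Group B' example lacks it.
{price=3, origin=imported, brand=Axo, category=tool} → origin is imported → Group A.
{price=21, origin=imported, brand=Corv, category=garment} → origin is imported → Group A.
{price=25, origin=handmade, brand=Belo, category=toy} → origin is handmade → Group B.
{price=15, origin=local, brand=Axo, category=tool} → origin is local → Group A.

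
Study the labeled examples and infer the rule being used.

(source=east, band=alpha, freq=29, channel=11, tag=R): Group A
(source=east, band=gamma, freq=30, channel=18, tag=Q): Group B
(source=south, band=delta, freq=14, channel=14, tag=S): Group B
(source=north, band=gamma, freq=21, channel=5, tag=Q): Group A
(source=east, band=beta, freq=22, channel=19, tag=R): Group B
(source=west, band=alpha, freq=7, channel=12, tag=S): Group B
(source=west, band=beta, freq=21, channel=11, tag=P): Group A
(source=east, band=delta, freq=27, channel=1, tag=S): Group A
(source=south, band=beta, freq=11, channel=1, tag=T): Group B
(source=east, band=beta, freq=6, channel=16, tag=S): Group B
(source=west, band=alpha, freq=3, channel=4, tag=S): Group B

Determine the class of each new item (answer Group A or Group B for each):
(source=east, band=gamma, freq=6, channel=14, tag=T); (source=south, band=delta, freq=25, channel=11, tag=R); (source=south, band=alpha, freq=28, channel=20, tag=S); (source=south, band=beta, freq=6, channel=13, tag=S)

Every 'Group A' example satisfies: freq ≥ 14 AND channel ≤ 11. None of the 'Group B' examples do.
(source=east, band=gamma, freq=6, channel=14, tag=T): freq = 6, channel = 14 — does not fit, so Group B. (source=south, band=delta, freq=25, channel=11, tag=R): freq = 25, channel = 11 — matches, so Group A. (source=south, band=alpha, freq=28, channel=20, tag=S): freq = 28, channel = 20 — does not fit, so Group B. (source=south, band=beta, freq=6, channel=13, tag=S): freq = 6, channel = 13 — does not fit, so Group B.

Group B, Group A, Group B, Group B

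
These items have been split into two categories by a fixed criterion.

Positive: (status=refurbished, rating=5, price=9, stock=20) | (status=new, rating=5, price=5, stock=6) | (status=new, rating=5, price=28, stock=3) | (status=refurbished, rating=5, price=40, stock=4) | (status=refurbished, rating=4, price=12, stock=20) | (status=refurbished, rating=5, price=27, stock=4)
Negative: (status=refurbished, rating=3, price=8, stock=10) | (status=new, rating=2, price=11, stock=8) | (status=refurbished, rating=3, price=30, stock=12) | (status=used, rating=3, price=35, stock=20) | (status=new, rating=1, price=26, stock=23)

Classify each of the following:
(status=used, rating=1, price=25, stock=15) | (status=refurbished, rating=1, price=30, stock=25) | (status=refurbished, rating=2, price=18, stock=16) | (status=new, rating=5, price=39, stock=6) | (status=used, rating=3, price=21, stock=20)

A rule that fits every label: rating ≥ 4 — true of each 'Positive' example, false of each 'Negative' one.

Negative, Negative, Negative, Positive, Negative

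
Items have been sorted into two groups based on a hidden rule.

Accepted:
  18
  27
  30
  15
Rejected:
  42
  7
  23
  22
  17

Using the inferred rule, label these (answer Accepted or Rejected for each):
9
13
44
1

Accepted, Rejected, Rejected, Rejected

The simplest hypothesis consistent with all the labels is: multiple of 3 AND at most 30.
9: Accepted (9 = 3·3, 9 ≤ 30).
13: Rejected (13 = 3·4 + 1, 13 ≤ 30).
44: Rejected (44 = 3·14 + 2, 44 > 30).
1: Rejected (1 = 3·0 + 1, 1 ≤ 30).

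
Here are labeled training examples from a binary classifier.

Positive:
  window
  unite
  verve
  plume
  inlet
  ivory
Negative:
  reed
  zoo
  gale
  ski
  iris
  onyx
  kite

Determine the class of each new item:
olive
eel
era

Positive, Negative, Negative

The rule appears to be: length ≥ 5.
olive: Positive (length 5).
eel: Negative (length 3).
era: Negative (length 3).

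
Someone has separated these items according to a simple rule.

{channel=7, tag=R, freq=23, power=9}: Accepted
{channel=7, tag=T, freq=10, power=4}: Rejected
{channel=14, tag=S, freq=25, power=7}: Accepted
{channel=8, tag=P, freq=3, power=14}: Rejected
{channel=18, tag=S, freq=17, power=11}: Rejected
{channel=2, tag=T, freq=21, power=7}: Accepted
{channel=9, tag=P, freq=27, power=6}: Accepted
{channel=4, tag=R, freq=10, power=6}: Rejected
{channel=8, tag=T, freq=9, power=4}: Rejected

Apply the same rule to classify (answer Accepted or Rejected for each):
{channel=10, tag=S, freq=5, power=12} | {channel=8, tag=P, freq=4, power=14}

The common property of the 'Accepted' items is: freq ≥ 21. No 'Rejected' item has it.
{channel=10, tag=S, freq=5, power=12} → freq = 5 → Rejected. {channel=8, tag=P, freq=4, power=14} → freq = 4 → Rejected.

Rejected, Rejected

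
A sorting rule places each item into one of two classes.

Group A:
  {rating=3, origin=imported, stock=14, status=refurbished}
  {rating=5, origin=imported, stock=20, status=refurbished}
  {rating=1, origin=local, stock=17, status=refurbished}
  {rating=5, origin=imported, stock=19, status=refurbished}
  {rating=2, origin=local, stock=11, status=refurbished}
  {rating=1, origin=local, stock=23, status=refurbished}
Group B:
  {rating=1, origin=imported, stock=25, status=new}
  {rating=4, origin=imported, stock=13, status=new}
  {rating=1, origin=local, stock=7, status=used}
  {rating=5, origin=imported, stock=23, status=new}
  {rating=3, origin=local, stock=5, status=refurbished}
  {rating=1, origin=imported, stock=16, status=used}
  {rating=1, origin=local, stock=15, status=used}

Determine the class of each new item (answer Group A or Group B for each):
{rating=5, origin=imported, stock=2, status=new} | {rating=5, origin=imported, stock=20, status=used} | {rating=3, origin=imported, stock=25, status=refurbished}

Group B, Group B, Group A

The pattern is that an item is 'Group A' exactly when: status is refurbished AND stock ≥ 7.
{rating=5, origin=imported, stock=2, status=new} — status is new, stock = 2, hence Group B. {rating=5, origin=imported, stock=20, status=used} — status is used, stock = 20, hence Group B. {rating=3, origin=imported, stock=25, status=refurbished} — status is refurbished, stock = 25, hence Group A.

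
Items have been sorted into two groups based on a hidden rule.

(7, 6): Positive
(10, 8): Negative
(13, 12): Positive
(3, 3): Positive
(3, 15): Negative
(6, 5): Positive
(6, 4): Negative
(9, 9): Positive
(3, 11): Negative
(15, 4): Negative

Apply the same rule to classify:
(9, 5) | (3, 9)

Negative, Negative

The common property of the 'Positive' items is: |first − second| ≤ 1. No 'Negative' item has it.
(9, 5): Negative (|9−5| = 4).
(3, 9): Negative (|3−9| = 6).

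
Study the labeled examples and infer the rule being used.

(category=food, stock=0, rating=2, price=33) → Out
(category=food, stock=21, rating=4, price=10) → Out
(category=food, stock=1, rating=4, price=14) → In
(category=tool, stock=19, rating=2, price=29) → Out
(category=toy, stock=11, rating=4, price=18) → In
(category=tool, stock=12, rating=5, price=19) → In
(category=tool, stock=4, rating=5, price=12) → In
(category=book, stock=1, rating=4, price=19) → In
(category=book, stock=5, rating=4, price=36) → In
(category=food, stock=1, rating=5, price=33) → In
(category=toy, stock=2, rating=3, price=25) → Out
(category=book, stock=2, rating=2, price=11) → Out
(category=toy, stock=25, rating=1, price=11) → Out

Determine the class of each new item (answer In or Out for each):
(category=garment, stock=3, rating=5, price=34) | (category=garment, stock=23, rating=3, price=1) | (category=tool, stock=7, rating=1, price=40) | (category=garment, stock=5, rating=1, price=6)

'In' ⟺ rating ≥ 4 AND price ≥ 11.
(category=garment, stock=3, rating=5, price=34) — rating = 5, price = 34, hence In. (category=garment, stock=23, rating=3, price=1) — rating = 3, price = 1, hence Out. (category=tool, stock=7, rating=1, price=40) — rating = 1, price = 40, hence Out. (category=garment, stock=5, rating=1, price=6) — rating = 1, price = 6, hence Out.

In, Out, Out, Out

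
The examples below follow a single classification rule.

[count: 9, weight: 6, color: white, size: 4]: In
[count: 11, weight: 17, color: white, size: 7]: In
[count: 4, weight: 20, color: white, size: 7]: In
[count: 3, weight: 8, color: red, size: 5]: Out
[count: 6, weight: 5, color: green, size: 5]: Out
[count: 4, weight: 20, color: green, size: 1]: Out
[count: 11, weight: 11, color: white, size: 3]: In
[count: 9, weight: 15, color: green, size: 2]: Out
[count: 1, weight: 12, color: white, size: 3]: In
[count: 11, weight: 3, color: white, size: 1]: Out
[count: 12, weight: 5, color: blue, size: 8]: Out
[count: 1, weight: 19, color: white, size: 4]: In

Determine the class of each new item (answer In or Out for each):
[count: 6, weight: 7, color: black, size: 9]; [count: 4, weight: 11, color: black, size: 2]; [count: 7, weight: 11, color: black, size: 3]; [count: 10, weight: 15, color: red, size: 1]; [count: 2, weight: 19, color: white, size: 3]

Out, Out, Out, Out, In

A rule that fits every label: color is white AND size ≥ 2 — true of each 'In' example, false of each 'Out' one.
[count: 6, weight: 7, color: black, size: 9]: color is black, size = 9, fails this test → Out. [count: 4, weight: 11, color: black, size: 2]: color is black, size = 2, fails this test → Out. [count: 7, weight: 11, color: black, size: 3]: color is black, size = 3, fails this test → Out. [count: 10, weight: 15, color: red, size: 1]: color is red, size = 1, fails this test → Out. [count: 2, weight: 19, color: white, size: 3]: color is white, size = 3, checks out → In.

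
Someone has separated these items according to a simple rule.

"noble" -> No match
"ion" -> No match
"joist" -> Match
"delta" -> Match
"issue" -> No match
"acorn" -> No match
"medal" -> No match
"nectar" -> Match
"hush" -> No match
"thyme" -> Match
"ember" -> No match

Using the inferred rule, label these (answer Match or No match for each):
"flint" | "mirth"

Match, Match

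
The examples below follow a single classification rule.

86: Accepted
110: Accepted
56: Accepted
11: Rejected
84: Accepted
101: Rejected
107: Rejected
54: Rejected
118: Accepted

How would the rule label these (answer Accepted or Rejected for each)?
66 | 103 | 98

'Accepted' ⟺ even AND at least 56.
66: 66 is even, 66 ≥ 56 — fits, so Accepted.
103: 103 is odd, 103 ≥ 56 — fails the rule, so Rejected.
98: 98 is even, 98 ≥ 56 — fits, so Accepted.

Accepted, Rejected, Accepted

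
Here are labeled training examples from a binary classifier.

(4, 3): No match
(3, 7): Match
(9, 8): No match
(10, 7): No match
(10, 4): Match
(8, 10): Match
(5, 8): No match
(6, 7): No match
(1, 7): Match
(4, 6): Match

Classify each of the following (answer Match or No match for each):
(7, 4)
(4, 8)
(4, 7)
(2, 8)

No match, Match, No match, Match

'Match' ⟺ sum is even.
(7, 4): 7+4 = 11, doesn't qualify → No match. (4, 8): 4+8 = 12, passes → Match. (4, 7): 4+7 = 11, doesn't qualify → No match. (2, 8): 2+8 = 10, passes → Match.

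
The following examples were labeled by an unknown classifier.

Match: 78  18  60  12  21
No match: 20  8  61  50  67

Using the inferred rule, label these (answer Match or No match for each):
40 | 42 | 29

No match, Match, No match

One predicate separates the groups cleanly: multiple of 3.
40: No match (40 = 3·13 + 1). 42: Match (42 = 3·14). 29: No match (29 = 3·9 + 2).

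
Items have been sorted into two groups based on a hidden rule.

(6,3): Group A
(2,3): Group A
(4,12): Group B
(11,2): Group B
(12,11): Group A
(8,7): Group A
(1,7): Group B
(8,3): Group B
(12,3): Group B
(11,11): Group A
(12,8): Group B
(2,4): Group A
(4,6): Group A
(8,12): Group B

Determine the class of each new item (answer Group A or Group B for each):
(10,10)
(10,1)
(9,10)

Group A, Group B, Group A

'Group A' ⟺ |first − second| ≤ 3.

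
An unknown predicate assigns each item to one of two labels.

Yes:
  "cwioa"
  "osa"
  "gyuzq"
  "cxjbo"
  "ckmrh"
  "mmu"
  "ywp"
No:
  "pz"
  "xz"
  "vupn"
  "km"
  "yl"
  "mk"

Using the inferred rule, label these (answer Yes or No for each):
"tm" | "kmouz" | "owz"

Comparing the two groups points to one rule — odd length.
"tm": length 2 — lacks this property, so No. "kmouz": length 5 — has this property, so Yes. "owz": length 3 — has this property, so Yes.

No, Yes, Yes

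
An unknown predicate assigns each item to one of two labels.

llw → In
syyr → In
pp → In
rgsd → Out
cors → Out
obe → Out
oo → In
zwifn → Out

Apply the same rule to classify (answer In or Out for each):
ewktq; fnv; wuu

The rule appears to be: has a double letter.
ewktq — no doubled letter, hence Out. fnv — no doubled letter, hence Out. wuu — 'uu' doubled, hence In.

Out, Out, In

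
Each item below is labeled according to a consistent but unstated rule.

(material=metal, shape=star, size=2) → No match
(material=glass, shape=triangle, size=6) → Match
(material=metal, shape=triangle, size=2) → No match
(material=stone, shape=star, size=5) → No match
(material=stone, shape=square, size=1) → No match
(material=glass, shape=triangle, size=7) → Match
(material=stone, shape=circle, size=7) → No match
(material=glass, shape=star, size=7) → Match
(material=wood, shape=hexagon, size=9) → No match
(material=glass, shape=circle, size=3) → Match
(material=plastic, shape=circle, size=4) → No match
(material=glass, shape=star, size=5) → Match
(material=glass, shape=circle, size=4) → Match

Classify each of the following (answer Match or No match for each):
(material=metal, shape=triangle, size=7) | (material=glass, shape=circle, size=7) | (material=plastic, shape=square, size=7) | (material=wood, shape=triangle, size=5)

No match, Match, No match, No match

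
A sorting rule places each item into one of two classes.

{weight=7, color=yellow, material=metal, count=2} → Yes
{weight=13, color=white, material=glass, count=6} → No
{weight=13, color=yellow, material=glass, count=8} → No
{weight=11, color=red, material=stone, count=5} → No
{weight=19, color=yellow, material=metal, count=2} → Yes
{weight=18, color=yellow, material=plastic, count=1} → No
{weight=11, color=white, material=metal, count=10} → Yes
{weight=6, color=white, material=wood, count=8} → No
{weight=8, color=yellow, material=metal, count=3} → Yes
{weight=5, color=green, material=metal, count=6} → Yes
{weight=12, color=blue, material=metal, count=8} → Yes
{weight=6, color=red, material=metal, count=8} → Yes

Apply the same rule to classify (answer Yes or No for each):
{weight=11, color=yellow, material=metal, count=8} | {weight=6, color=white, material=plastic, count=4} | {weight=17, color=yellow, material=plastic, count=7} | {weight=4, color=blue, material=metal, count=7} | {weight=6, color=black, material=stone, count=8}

Yes, No, No, Yes, No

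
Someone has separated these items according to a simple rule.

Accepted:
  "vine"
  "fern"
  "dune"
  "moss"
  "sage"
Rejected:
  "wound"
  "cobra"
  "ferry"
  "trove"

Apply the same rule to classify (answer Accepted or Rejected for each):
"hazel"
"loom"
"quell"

One predicate separates the groups cleanly: even length.

Rejected, Accepted, Rejected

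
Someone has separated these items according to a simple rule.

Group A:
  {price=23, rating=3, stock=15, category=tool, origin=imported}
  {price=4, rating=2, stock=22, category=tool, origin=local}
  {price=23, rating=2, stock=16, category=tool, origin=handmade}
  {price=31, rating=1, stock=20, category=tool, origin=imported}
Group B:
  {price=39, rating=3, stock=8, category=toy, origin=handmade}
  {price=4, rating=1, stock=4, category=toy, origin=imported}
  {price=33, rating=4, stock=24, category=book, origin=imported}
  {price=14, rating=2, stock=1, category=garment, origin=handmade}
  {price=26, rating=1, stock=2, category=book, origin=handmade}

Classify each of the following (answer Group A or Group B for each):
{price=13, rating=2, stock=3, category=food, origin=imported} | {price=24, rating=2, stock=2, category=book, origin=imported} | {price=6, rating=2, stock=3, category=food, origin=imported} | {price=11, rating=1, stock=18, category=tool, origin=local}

Group B, Group B, Group B, Group A

Every 'Group A' example satisfies: category is tool. None of the 'Group B' examples do.
{price=13, rating=2, stock=3, category=food, origin=imported}: Group B (category is food).
{price=24, rating=2, stock=2, category=book, origin=imported}: Group B (category is book).
{price=6, rating=2, stock=3, category=food, origin=imported}: Group B (category is food).
{price=11, rating=1, stock=18, category=tool, origin=local}: Group A (category is tool).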